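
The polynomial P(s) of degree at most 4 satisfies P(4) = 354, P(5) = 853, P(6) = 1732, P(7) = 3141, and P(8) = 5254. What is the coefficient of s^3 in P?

Write P(s) = as^4 + bs^3 + cs^2 + ds + e. Substituting each data point gives a linear system:
  256a + 64b + 16c + 4d + e = 354
  625a + 125b + 25c + 5d + e = 853
  1296a + 216b + 36c + 6d + e = 1732
  2401a + 343b + 49c + 7d + e = 3141
  4096a + 512b + 64c + 8d + e = 5254
Solving the system yields a = 1, b = 3, c = -6, d = 1, e = -2.
So P(s) = s^4 + 3s^3 - 6s^2 + s - 2.
The coefficient of s^3 is 3.

3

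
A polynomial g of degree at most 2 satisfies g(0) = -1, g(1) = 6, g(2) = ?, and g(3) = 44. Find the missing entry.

21

On equispaced nodes a degree-2 polynomial has vanishing third forward difference, so
  - g(0) + 3·g(1) - 3·g(2) + g(3) = 0.
Substituting the known values and solving for g(2):
  -3·g(2) = -63
  g(2) = 21.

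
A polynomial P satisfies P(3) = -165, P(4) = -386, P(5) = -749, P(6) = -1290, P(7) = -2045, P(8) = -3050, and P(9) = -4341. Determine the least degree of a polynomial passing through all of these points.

3

Forward differences of the values at n = 3, 4, 5, 6, 7, 8, 9:
  P  : -165  -386  -749  -1290  -2045  -3050  -4341
  Δ  : -221  -363  -541  -755  -1005  -1291
  Δ^2: -142  -178  -214  -250  -286
  Δ^3: -36  -36  -36  -36
  Δ^4: 0  0  0
  Δ^5: 0  0
  Δ^6: 0
The third differences are constant (-36) and nonzero, while all higher differences vanish, so the minimal degree is 3.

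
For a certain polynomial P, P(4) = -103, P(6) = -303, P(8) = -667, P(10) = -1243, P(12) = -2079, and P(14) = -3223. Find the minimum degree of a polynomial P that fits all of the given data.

3

Forward differences of the values at s = 4, 6, 8, 10, 12, 14:
  P  : -103  -303  -667  -1243  -2079  -3223
  Δ  : -200  -364  -576  -836  -1144
  Δ^2: -164  -212  -260  -308
  Δ^3: -48  -48  -48
  Δ^4: 0  0
  Δ^5: 0
The third differences are constant (-48) and nonzero, while all higher differences vanish, so the minimal degree is 3.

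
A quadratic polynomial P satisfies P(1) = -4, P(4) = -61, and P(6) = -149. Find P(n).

Write P(n) = an^2 + bn + c. Substituting each data point gives a linear system:
  a + b + c = -4
  16a + 4b + c = -61
  36a + 6b + c = -149
Solving the system yields a = -5, b = 6, c = -5.
So P(n) = -5n^2 + 6n - 5.
Check: P(4) = -61. ✓

P(n) = -5n^2 + 6n - 5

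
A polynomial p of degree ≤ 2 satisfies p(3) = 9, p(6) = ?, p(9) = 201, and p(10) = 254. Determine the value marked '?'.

The 3 known points determine the degree-2 polynomial uniquely.
Write p(n) = an^2 + bn + c. Substituting each data point gives a linear system:
  9a + 3b + c = 9
  81a + 9b + c = 201
  100a + 10b + c = 254
Solving the system yields a = 3, b = -4, c = -6.
So p(n) = 3n^2 - 4n - 6.
Then p(6) = 78.

78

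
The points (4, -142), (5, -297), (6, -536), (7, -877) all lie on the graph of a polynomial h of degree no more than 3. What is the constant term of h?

-2

Write h(x) = ax^3 + bx^2 + cx + d. Substituting each data point gives a linear system:
  64a + 16b + 4c + d = -142
  125a + 25b + 5c + d = -297
  216a + 36b + 6c + d = -536
  343a + 49b + 7c + d = -877
Solving the system yields a = -3, b = 3, c = 1, d = -2.
So h(x) = -3x^3 + 3x^2 + x - 2.
The constant term is -2.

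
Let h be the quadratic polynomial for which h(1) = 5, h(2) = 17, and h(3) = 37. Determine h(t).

h(t) = 4t^2 + 1

Using the Lagrange interpolation formula with nodes 1, 2, 3:
  L_0(t) = (t - 2)(t - 3) / 2
  L_1(t) = (t - 1)(t - 3) / -1
  L_2(t) = (t - 1)(t - 2) / 2
Then h(t) = 5·L_0(t) + 17·L_1(t) + 37·L_2(t).
Expanding and collecting terms gives h(t) = 4t² + 1.
Check: h(1) = 5. ✓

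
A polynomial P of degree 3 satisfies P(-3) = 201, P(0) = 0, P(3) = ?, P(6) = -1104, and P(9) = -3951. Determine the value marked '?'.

The 4 known points determine the degree-3 polynomial uniquely.
Write P(s) = as^3 + bs^2 + cs + d. Substituting each data point gives a linear system:
  -27a + 9b - 3c + d = 201
  d = 0
  216a + 36b + 6c + d = -1104
  729a + 81b + 9c + d = -3951
Solving the system yields a = -6, b = 5, c = 2, d = 0.
So P(s) = -6s³ + 5s² + 2s.
Then P(3) = -111.

-111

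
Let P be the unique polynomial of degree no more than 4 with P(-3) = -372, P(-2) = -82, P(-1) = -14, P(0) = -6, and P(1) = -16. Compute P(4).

Using the Lagrange interpolation formula with nodes -3, -2, -1, 0, 1:
  L_0(x) = (x + 2)(x + 1)x(x - 1) / 24
  L_1(x) = (x + 3)(x + 1)x(x - 1) / -6
  L_2(x) = (x + 3)(x + 2)x(x - 1) / 4
  L_3(x) = (x + 3)(x + 2)(x + 1)(x - 1) / -6
  L_4(x) = (x + 3)(x + 2)(x + 1)x / 24
Then P(x) = -372·L_0(x) - 82·L_1(x) - 14·L_2(x) - 6·L_3(x) - 16·L_4(x).
Expanding and collecting terms gives P(x) = -5x^4 - 3x^3 - 4x^2 + 2x - 6.
Evaluating at x = 4: P(4) = -1534.

-1534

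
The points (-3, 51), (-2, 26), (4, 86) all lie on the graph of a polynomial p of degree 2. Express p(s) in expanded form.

Using the Lagrange interpolation formula with nodes -3, -2, 4:
  L_0(s) = (s + 2)(s - 4) / 7
  L_1(s) = (s + 3)(s - 4) / -6
  L_2(s) = (s + 3)(s + 2) / 42
Then p(s) = 51·L_0(s) + 26·L_1(s) + 86·L_2(s).
Expanding and collecting terms gives p(s) = 5s² + 6.
Check: p(-2) = 26. ✓

p(s) = 5s^2 + 6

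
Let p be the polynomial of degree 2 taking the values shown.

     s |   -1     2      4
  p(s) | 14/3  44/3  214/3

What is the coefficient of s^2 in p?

5

Write p(s) = as^2 + bs + c. Substituting each data point gives a linear system:
  a - b + c = 14/3
  4a + 2b + c = 44/3
  16a + 4b + c = 214/3
Solving the system yields a = 5, b = -5/3, c = -2.
So p(s) = 5s^2 - (5/3)s - 2.
The leading coefficient is 5.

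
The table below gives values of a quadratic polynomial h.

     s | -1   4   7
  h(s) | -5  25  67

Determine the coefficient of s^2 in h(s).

Write h(s) = as^2 + bs + c. Substituting each data point gives a linear system:
  a - b + c = -5
  16a + 4b + c = 25
  49a + 7b + c = 67
Solving the system yields a = 1, b = 3, c = -3.
So h(s) = s² + 3s - 3.
The leading coefficient is 1.

1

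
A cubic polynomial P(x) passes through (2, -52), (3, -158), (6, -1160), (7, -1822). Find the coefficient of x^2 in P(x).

-2

Write P(x) = ax^3 + bx^2 + cx + d. Substituting each data point gives a linear system:
  8a + 4b + 2c + d = -52
  27a + 9b + 3c + d = -158
  216a + 36b + 6c + d = -1160
  343a + 49b + 7c + d = -1822
Solving the system yields a = -5, b = -2, c = -1, d = -2.
So P(x) = -5x³ - 2x² - x - 2.
The coefficient of x^2 is -2.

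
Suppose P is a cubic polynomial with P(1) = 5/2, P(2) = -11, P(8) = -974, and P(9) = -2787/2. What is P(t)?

Using the Lagrange interpolation formula with nodes 1, 2, 8, 9:
  L_0(t) = (t - 2)(t - 8)(t - 9) / -56
  L_1(t) = (t - 1)(t - 8)(t - 9) / 42
  L_2(t) = (t - 1)(t - 2)(t - 9) / -42
  L_3(t) = (t - 1)(t - 2)(t - 8) / 56
Then P(t) = 5/2·L_0(t) - 11·L_1(t) - 974·L_2(t) - 2787/2·L_3(t).
Expanding and collecting terms gives P(t) = -2t³ + t² - (5/2)t + 6.
Check: P(2) = -11. ✓

P(t) = -2t^3 + t^2 - (5/2)t + 6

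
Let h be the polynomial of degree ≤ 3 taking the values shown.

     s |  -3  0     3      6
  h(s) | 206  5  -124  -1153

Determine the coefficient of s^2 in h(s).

4

Write h(s) = as^3 + bs^2 + cs + d. Substituting each data point gives a linear system:
  -27a + 9b - 3c + d = 206
  d = 5
  27a + 9b + 3c + d = -124
  216a + 36b + 6c + d = -1153
Solving the system yields a = -6, b = 4, c = -1, d = 5.
So h(s) = -6s^3 + 4s^2 - s + 5.
The coefficient of s^2 is 4.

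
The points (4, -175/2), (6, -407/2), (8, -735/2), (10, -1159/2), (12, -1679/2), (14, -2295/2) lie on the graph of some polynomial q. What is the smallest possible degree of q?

Forward differences of the values at n = 4, 6, 8, 10, 12, 14:
  q  : -175/2  -407/2  -735/2  -1159/2  -1679/2  -2295/2
  Δ  : -116  -164  -212  -260  -308
  Δ^2: -48  -48  -48  -48
  Δ^3: 0  0  0
  Δ^4: 0  0
  Δ^5: 0
The second differences are constant (-48) and nonzero, while all higher differences vanish, so the minimal degree is 2.

2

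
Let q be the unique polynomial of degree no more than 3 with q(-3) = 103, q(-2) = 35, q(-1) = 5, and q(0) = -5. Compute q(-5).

Write q(n) = an^3 + bn^2 + cn + d. Substituting each data point gives a linear system:
  -27a + 9b - 3c + d = 103
  -8a + 4b - 2c + d = 35
  -a + b - c + d = 5
  d = -5
Solving the system yields a = -3, b = 1, c = -6, d = -5.
So q(n) = -3n^3 + n^2 - 6n - 5.
Then q(-5) = 425.

425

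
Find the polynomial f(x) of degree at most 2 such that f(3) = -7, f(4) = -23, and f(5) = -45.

Write f(x) = ax^2 + bx + c. Substituting each data point gives a linear system:
  9a + 3b + c = -7
  16a + 4b + c = -23
  25a + 5b + c = -45
Solving the system yields a = -3, b = 5, c = 5.
So f(x) = -3x² + 5x + 5.
Check: f(3) = -7. ✓

f(x) = -3x^2 + 5x + 5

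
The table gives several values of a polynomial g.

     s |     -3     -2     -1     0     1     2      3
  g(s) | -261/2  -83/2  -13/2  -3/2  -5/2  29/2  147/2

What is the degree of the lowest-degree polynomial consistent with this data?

Forward differences of the values at s = -3, -2, -1, 0, 1, 2, 3:
  g  : -261/2  -83/2  -13/2  -3/2  -5/2  29/2  147/2
  Δ  : 89  35  5  -1  17  59
  Δ^2: -54  -30  -6  18  42
  Δ^3: 24  24  24  24
  Δ^4: 0  0  0
  Δ^5: 0  0
  Δ^6: 0
The third differences are constant (24) and nonzero, while all higher differences vanish, so the minimal degree is 3.

3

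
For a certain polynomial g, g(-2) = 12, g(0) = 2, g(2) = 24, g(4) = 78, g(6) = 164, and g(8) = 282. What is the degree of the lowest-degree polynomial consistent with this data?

2

Forward differences of the values at s = -2, 0, 2, 4, 6, 8:
  g  : 12  2  24  78  164  282
  Δ  : -10  22  54  86  118
  Δ^2: 32  32  32  32
  Δ^3: 0  0  0
  Δ^4: 0  0
  Δ^5: 0
The second differences are constant (32) and nonzero, while all higher differences vanish, so the minimal degree is 2.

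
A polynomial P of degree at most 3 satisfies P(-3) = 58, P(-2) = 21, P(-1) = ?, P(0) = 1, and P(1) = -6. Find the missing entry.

6

On equispaced nodes a degree-3 polynomial has vanishing fourth forward difference, so
  P(-3) - 4·P(-2) + 6·P(-1) - 4·P(0) + P(1) = 0.
Substituting the known values and solving for P(-1):
  6·P(-1) = 36
  P(-1) = 6.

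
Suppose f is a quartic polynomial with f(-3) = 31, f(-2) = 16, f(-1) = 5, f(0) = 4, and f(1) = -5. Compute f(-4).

20

Write f(x) = ax^4 + bx^3 + cx^2 + dx + e. Substituting each data point gives a linear system:
  81a - 27b + 9c - 3d + e = 31
  16a - 8b + 4c - 2d + e = 16
  a - b + c - d + e = 5
  e = 4
  a + b + c + d + e = -5
Solving the system yields a = -1, b = -5, c = -3, d = 0, e = 4.
So f(x) = -x⁴ - 5x³ - 3x² + 4.
Then f(-4) = 20.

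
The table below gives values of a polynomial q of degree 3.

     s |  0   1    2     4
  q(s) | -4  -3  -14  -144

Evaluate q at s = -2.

30

Write q(s) = as^3 + bs^2 + cs + d. Substituting each data point gives a linear system:
  d = -4
  a + b + c + d = -3
  8a + 4b + 2c + d = -14
  64a + 16b + 4c + d = -144
Solving the system yields a = -3, b = 3, c = 1, d = -4.
So q(s) = -3s^3 + 3s^2 + s - 4.
Then q(-2) = 30.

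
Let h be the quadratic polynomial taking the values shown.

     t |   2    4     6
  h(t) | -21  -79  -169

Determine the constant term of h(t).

5

Write h(t) = at^2 + bt + c. Substituting each data point gives a linear system:
  4a + 2b + c = -21
  16a + 4b + c = -79
  36a + 6b + c = -169
Solving the system yields a = -4, b = -5, c = 5.
So h(t) = -4t² - 5t + 5.
The constant term is 5.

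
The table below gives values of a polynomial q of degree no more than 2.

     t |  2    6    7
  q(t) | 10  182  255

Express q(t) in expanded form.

q(t) = 6t^2 - 5t - 4

Using the Lagrange interpolation formula with nodes 2, 6, 7:
  L_0(t) = (t - 6)(t - 7) / 20
  L_1(t) = (t - 2)(t - 7) / -4
  L_2(t) = (t - 2)(t - 6) / 5
Then q(t) = 10·L_0(t) + 182·L_1(t) + 255·L_2(t).
Expanding and collecting terms gives q(t) = 6t^2 - 5t - 4.
Check: q(6) = 182. ✓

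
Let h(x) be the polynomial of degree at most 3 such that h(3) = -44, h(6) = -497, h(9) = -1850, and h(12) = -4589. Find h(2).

Using the Lagrange interpolation formula with nodes 3, 6, 9, 12:
  L_0(x) = (x - 6)(x - 9)(x - 12) / -162
  L_1(x) = (x - 3)(x - 9)(x - 12) / 54
  L_2(x) = (x - 3)(x - 6)(x - 12) / -54
  L_3(x) = (x - 3)(x - 6)(x - 9) / 162
Then h(x) = -44·L_0(x) - 497·L_1(x) - 1850·L_2(x) - 4589·L_3(x).
Expanding and collecting terms gives h(x) = -3x^3 + 4x^2 + 2x - 5.
Evaluating at x = 2: h(2) = -9.

-9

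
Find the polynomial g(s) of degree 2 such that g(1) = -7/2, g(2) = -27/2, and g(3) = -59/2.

Using the Lagrange interpolation formula with nodes 1, 2, 3:
  L_0(s) = (s - 2)(s - 3) / 2
  L_1(s) = (s - 1)(s - 3) / -1
  L_2(s) = (s - 1)(s - 2) / 2
Then g(s) = -7/2·L_0(s) - 27/2·L_1(s) - 59/2·L_2(s).
Expanding and collecting terms gives g(s) = -3s² - s + 1/2.
Check: g(2) = -27/2. ✓

g(s) = -3s^2 - s + 1/2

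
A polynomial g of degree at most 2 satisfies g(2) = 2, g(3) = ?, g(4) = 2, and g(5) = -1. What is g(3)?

The 3 known points determine the degree-2 polynomial uniquely.
Write g(x) = ax^2 + bx + c. Substituting each data point gives a linear system:
  4a + 2b + c = 2
  16a + 4b + c = 2
  25a + 5b + c = -1
Solving the system yields a = -1, b = 6, c = -6.
So g(x) = -x² + 6x - 6.
Then g(3) = 3.

3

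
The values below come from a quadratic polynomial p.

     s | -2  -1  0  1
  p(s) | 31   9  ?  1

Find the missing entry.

The 3 known points determine the degree-2 polynomial uniquely.
Write p(s) = as^2 + bs + c. Substituting each data point gives a linear system:
  4a - 2b + c = 31
  a - b + c = 9
  a + b + c = 1
Solving the system yields a = 6, b = -4, c = -1.
So p(s) = 6s^2 - 4s - 1.
Then p(0) = -1.

-1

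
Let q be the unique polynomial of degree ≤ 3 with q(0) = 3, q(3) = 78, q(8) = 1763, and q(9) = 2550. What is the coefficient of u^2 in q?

-5

Write q(u) = au^3 + bu^2 + cu + d. Substituting each data point gives a linear system:
  d = 3
  27a + 9b + 3c + d = 78
  512a + 64b + 8c + d = 1763
  729a + 81b + 9c + d = 2550
Solving the system yields a = 4, b = -5, c = 4, d = 3.
So q(u) = 4u^3 - 5u^2 + 4u + 3.
The coefficient of u^2 is -5.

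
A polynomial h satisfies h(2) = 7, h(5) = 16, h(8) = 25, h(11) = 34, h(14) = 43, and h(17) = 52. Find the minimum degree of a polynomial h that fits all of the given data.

1

Forward differences of the values at x = 2, 5, 8, 11, 14, 17:
  h  : 7  16  25  34  43  52
  Δ  : 9  9  9  9  9
  Δ^2: 0  0  0  0
  Δ^3: 0  0  0
  Δ^4: 0  0
  Δ^5: 0
The first differences are constant (9) and nonzero, while all higher differences vanish, so the minimal degree is 1.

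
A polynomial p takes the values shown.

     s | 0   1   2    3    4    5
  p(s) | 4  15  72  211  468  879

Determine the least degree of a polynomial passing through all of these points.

Forward differences of the values at s = 0, 1, 2, 3, 4, 5:
  p  : 4  15  72  211  468  879
  Δ  : 11  57  139  257  411
  Δ^2: 46  82  118  154
  Δ^3: 36  36  36
  Δ^4: 0  0
  Δ^5: 0
The third differences are constant (36) and nonzero, while all higher differences vanish, so the minimal degree is 3.

3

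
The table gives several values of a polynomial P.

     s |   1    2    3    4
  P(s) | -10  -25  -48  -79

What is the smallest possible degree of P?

2

Forward differences of the values at s = 1, 2, 3, 4:
  P  : -10  -25  -48  -79
  Δ  : -15  -23  -31
  Δ^2: -8  -8
  Δ^3: 0
The second differences are constant (-8) and nonzero, while all higher differences vanish, so the minimal degree is 2.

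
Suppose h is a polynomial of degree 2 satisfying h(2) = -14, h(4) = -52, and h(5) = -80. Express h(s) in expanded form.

h(s) = -3s^2 - s

Using the Lagrange interpolation formula with nodes 2, 4, 5:
  L_0(s) = (s - 4)(s - 5) / 6
  L_1(s) = (s - 2)(s - 5) / -2
  L_2(s) = (s - 2)(s - 4) / 3
Then h(s) = -14·L_0(s) - 52·L_1(s) - 80·L_2(s).
Expanding and collecting terms gives h(s) = -3s^2 - s.
Check: h(2) = -14. ✓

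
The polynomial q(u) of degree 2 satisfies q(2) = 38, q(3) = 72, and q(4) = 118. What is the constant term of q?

6

Write q(u) = au^2 + bu + c. Substituting each data point gives a linear system:
  4a + 2b + c = 38
  9a + 3b + c = 72
  16a + 4b + c = 118
Solving the system yields a = 6, b = 4, c = 6.
So q(u) = 6u^2 + 4u + 6.
The constant term is 6.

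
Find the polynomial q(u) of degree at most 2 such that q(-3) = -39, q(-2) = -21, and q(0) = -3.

q(u) = -3u^2 + 3u - 3

Write q(u) = au^2 + bu + c. Substituting each data point gives a linear system:
  9a - 3b + c = -39
  4a - 2b + c = -21
  c = -3
Solving the system yields a = -3, b = 3, c = -3.
So q(u) = -3u² + 3u - 3.
Check: q(-2) = -21. ✓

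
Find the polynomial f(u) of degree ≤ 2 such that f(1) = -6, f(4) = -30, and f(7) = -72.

f(u) = -u^2 - 3u - 2

Using the Lagrange interpolation formula with nodes 1, 4, 7:
  L_0(u) = (u - 4)(u - 7) / 18
  L_1(u) = (u - 1)(u - 7) / -9
  L_2(u) = (u - 1)(u - 4) / 18
Then f(u) = -6·L_0(u) - 30·L_1(u) - 72·L_2(u).
Expanding and collecting terms gives f(u) = -u^2 - 3u - 2.
Check: f(1) = -6. ✓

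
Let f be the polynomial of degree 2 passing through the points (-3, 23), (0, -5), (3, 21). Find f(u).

f(u) = 3u^2 - (1/3)u - 5

Write f(u) = au^2 + bu + c. Substituting each data point gives a linear system:
  9a - 3b + c = 23
  c = -5
  9a + 3b + c = 21
Solving the system yields a = 3, b = -1/3, c = -5.
So f(u) = 3u^2 - (1/3)u - 5.
Check: f(3) = 21. ✓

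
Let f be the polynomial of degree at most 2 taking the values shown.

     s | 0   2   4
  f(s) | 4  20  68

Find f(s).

Using the Lagrange interpolation formula with nodes 0, 2, 4:
  L_0(s) = (s - 2)(s - 4) / 8
  L_1(s) = s(s - 4) / -4
  L_2(s) = s(s - 2) / 8
Then f(s) = 4·L_0(s) + 20·L_1(s) + 68·L_2(s).
Expanding and collecting terms gives f(s) = 4s² + 4.
Check: f(4) = 68. ✓

f(s) = 4s^2 + 4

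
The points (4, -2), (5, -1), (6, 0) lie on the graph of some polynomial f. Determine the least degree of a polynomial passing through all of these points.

1

Forward differences of the values at u = 4, 5, 6:
  f  : -2  -1  0
  Δ  : 1  1
  Δ^2: 0
The first differences are constant (1) and nonzero, while all higher differences vanish, so the minimal degree is 1.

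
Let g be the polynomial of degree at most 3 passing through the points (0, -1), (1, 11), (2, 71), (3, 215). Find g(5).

Forward differences of the values at n = 0, 1, 2, 3:
  g  : -1  11  71  215
  Δ  : 12  60  144
  Δ^2: 48  84
  Δ^3: 36
The third differences are constant, confirming degree 3.
Interpolating (Newton forward form) and evaluating at n = 5 gives g(5) = 899.

899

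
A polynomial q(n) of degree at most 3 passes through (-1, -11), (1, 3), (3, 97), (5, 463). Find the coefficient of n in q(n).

3

Write q(n) = an^3 + bn^2 + cn + d. Substituting each data point gives a linear system:
  -a + b - c + d = -11
  a + b + c + d = 3
  27a + 9b + 3c + d = 97
  125a + 25b + 5c + d = 463
Solving the system yields a = 4, b = -2, c = 3, d = -2.
So q(n) = 4n³ - 2n² + 3n - 2.
The coefficient of n is 3.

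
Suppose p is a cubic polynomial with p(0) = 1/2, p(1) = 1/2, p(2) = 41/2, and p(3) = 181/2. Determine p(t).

Using the Lagrange interpolation formula with nodes 0, 1, 2, 3:
  L_0(t) = (t - 1)(t - 2)(t - 3) / -6
  L_1(t) = t(t - 2)(t - 3) / 2
  L_2(t) = t(t - 1)(t - 3) / -2
  L_3(t) = t(t - 1)(t - 2) / 6
Then p(t) = 1/2·L_0(t) + 1/2·L_1(t) + 41/2·L_2(t) + 181/2·L_3(t).
Expanding and collecting terms gives p(t) = 5t^3 - 5t^2 + 1/2.
Check: p(2) = 41/2. ✓

p(t) = 5t^3 - 5t^2 + 1/2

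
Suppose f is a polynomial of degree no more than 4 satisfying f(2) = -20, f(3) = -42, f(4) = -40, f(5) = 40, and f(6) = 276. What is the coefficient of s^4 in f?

Write f(s) = as^4 + bs^3 + cs^2 + ds + e. Substituting each data point gives a linear system:
  16a + 8b + 4c + 2d + e = -20
  81a + 27b + 9c + 3d + e = -42
  256a + 64b + 16c + 4d + e = -40
  625a + 125b + 25c + 5d + e = 40
  1296a + 216b + 36c + 6d + e = 276
Solving the system yields a = 1, b = -5, c = 2, d = -2, e = 0.
So f(s) = s^4 - 5s^3 + 2s^2 - 2s.
The leading coefficient is 1.

1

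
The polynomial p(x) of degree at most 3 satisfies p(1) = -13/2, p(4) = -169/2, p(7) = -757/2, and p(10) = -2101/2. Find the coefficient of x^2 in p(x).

0

Write p(x) = ax^3 + bx^2 + cx + d. Substituting each data point gives a linear system:
  a + b + c + d = -13/2
  64a + 16b + 4c + d = -169/2
  343a + 49b + 7c + d = -757/2
  1000a + 100b + 10c + d = -2101/2
Solving the system yields a = -1, b = 0, c = -5, d = -1/2.
So p(x) = -x^3 - 5x - 1/2.
The coefficient of x^2 is 0.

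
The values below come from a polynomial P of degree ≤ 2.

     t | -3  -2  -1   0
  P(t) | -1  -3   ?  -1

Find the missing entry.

-3

The 3 known points determine the degree-2 polynomial uniquely.
Write P(t) = at^2 + bt + c. Substituting each data point gives a linear system:
  9a - 3b + c = -1
  4a - 2b + c = -3
  c = -1
Solving the system yields a = 1, b = 3, c = -1.
So P(t) = t^2 + 3t - 1.
Then P(-1) = -3.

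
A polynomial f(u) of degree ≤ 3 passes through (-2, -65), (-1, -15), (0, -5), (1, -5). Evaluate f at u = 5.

Forward differences of the values at u = -2, -1, 0, 1:
  f  : -65  -15  -5  -5
  Δ  : 50  10  0
  Δ^2: -40  -10
  Δ^3: 30
The third differences are constant, confirming degree 3.
Interpolating (Newton forward form) and evaluating at u = 5 gives f(5) = 495.

495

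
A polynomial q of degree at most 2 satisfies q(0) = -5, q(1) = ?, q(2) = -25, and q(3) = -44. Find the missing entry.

On equispaced nodes a degree-2 polynomial has vanishing third forward difference, so
  - q(0) + 3·q(1) - 3·q(2) + q(3) = 0.
Substituting the known values and solving for q(1):
  3·q(1) = -36
  q(1) = -12.

-12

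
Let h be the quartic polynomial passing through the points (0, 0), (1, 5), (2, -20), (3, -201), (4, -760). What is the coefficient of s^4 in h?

-4

Write h(s) = as^4 + bs^3 + cs^2 + ds + e. Substituting each data point gives a linear system:
  e = 0
  a + b + c + d + e = 5
  16a + 8b + 4c + 2d + e = -20
  81a + 27b + 9c + 3d + e = -201
  256a + 64b + 16c + 4d + e = -760
Solving the system yields a = -4, b = 3, c = 4, d = 2, e = 0.
So h(s) = -4s^4 + 3s^3 + 4s^2 + 2s.
The leading coefficient is -4.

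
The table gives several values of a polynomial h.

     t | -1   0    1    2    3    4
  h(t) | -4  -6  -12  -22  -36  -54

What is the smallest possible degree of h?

2

Forward differences of the values at t = -1, 0, 1, 2, 3, 4:
  h  : -4  -6  -12  -22  -36  -54
  Δ  : -2  -6  -10  -14  -18
  Δ^2: -4  -4  -4  -4
  Δ^3: 0  0  0
  Δ^4: 0  0
  Δ^5: 0
The second differences are constant (-4) and nonzero, while all higher differences vanish, so the minimal degree is 2.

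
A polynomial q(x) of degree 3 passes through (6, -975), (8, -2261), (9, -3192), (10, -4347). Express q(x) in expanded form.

Using the Lagrange interpolation formula with nodes 6, 8, 9, 10:
  L_0(x) = (x - 8)(x - 9)(x - 10) / -24
  L_1(x) = (x - 6)(x - 9)(x - 10) / 4
  L_2(x) = (x - 6)(x - 8)(x - 10) / -3
  L_3(x) = (x - 6)(x - 8)(x - 9) / 8
Then q(x) = -975·L_0(x) - 2261·L_1(x) - 3192·L_2(x) - 4347·L_3(x).
Expanding and collecting terms gives q(x) = -4x^3 - 4x^2 + 5x + 3.
Check: q(10) = -4347. ✓

q(x) = -4x^3 - 4x^2 + 5x + 3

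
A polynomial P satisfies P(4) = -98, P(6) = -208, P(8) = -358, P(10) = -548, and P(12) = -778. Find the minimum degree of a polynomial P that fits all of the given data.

2

Forward differences of the values at n = 4, 6, 8, 10, 12:
  P  : -98  -208  -358  -548  -778
  Δ  : -110  -150  -190  -230
  Δ^2: -40  -40  -40
  Δ^3: 0  0
  Δ^4: 0
The second differences are constant (-40) and nonzero, while all higher differences vanish, so the minimal degree is 2.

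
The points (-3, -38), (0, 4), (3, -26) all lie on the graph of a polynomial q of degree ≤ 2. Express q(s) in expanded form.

Write q(s) = as^2 + bs + c. Substituting each data point gives a linear system:
  9a - 3b + c = -38
  c = 4
  9a + 3b + c = -26
Solving the system yields a = -4, b = 2, c = 4.
So q(s) = -4s^2 + 2s + 4.
Check: q(-3) = -38. ✓

q(s) = -4s^2 + 2s + 4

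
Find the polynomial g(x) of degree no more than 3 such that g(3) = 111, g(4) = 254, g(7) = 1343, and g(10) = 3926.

Write g(x) = ax^3 + bx^2 + cx + d. Substituting each data point gives a linear system:
  27a + 9b + 3c + d = 111
  64a + 16b + 4c + d = 254
  343a + 49b + 7c + d = 1343
  1000a + 100b + 10c + d = 3926
Solving the system yields a = 4, b = -1, c = 2, d = 6.
So g(x) = 4x^3 - x^2 + 2x + 6.
Check: g(7) = 1343. ✓

g(x) = 4x^3 - x^2 + 2x + 6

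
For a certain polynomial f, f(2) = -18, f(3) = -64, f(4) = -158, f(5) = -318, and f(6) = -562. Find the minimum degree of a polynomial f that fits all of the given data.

3

Forward differences of the values at x = 2, 3, 4, 5, 6:
  f  : -18  -64  -158  -318  -562
  Δ  : -46  -94  -160  -244
  Δ^2: -48  -66  -84
  Δ^3: -18  -18
  Δ^4: 0
The third differences are constant (-18) and nonzero, while all higher differences vanish, so the minimal degree is 3.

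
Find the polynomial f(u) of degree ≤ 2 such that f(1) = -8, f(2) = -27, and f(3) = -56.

f(u) = -5u^2 - 4u + 1

Using the Lagrange interpolation formula with nodes 1, 2, 3:
  L_0(u) = (u - 2)(u - 3) / 2
  L_1(u) = (u - 1)(u - 3) / -1
  L_2(u) = (u - 1)(u - 2) / 2
Then f(u) = -8·L_0(u) - 27·L_1(u) - 56·L_2(u).
Expanding and collecting terms gives f(u) = -5u² - 4u + 1.
Check: f(2) = -27. ✓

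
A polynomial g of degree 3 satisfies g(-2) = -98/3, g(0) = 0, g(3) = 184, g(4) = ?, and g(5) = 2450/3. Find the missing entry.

1276/3

The 4 known points determine the degree-3 polynomial uniquely.
Write g(t) = at^3 + bt^2 + ct + d. Substituting each data point gives a linear system:
  -8a + 4b - 2c + d = -98/3
  d = 0
  27a + 9b + 3c + d = 184
  125a + 25b + 5c + d = 2450/3
Solving the system yields a = 6, b = 3, c = -5/3, d = 0.
So g(t) = 6t^3 + 3t^2 - (5/3)t.
Then g(4) = 1276/3.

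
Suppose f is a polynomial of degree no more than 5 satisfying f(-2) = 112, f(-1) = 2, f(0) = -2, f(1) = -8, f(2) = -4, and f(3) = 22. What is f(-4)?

Forward differences of the values at s = -2, -1, 0, 1, 2, 3:
  f  : 112  2  -2  -8  -4  22
  Δ  : -110  -4  -6  4  26
  Δ^2: 106  -2  10  22
  Δ^3: -108  12  12
  Δ^4: 120  0
  Δ^5: -120
The fifth differences are constant, confirming degree 5.
Interpolating (Newton forward form) and evaluating at s = -4 gives f(-4) = 2402.

2402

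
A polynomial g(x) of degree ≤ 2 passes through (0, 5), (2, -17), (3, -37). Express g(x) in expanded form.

g(x) = -3x^2 - 5x + 5

Write g(x) = ax^2 + bx + c. Substituting each data point gives a linear system:
  c = 5
  4a + 2b + c = -17
  9a + 3b + c = -37
Solving the system yields a = -3, b = -5, c = 5.
So g(x) = -3x² - 5x + 5.
Check: g(0) = 5. ✓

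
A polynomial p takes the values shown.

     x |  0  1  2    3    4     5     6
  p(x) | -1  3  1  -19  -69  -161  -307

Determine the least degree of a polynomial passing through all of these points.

Forward differences of the values at x = 0, 1, 2, 3, 4, 5, 6:
  p  : -1  3  1  -19  -69  -161  -307
  Δ  : 4  -2  -20  -50  -92  -146
  Δ^2: -6  -18  -30  -42  -54
  Δ^3: -12  -12  -12  -12
  Δ^4: 0  0  0
  Δ^5: 0  0
  Δ^6: 0
The third differences are constant (-12) and nonzero, while all higher differences vanish, so the minimal degree is 3.

3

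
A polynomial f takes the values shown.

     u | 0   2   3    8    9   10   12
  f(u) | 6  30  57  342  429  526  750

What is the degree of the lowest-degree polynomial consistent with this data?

2

Divided differences on the nodes 0, 2, 3, 8, 9, 10, 12:
  order 0: 6  30  57  342  429  526  750
  order 1: 12  27  57  87  97  112
  order 2: 5  5  5  5  5
  order 3: 0  0  0  0
  order 4: 0  0  0
  order 5: 0  0
  order 6: 0
The order-2 divided differences are all 5 (nonzero) and every higher order vanishes, so the data lies on a polynomial of degree exactly 2.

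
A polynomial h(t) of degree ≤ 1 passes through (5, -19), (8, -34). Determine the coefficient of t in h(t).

-5

Write h(t) = at + b. Substituting each data point gives a linear system:
  5a + b = -19
  8a + b = -34
Solving the system yields a = -5, b = 6.
So h(t) = -5t + 6.
The leading coefficient is -5.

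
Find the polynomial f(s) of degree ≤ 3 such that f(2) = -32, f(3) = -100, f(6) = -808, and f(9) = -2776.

Using the Lagrange interpolation formula with nodes 2, 3, 6, 9:
  L_0(s) = (s - 3)(s - 6)(s - 9) / -28
  L_1(s) = (s - 2)(s - 6)(s - 9) / 18
  L_2(s) = (s - 2)(s - 3)(s - 9) / -36
  L_3(s) = (s - 2)(s - 3)(s - 6) / 126
Then f(s) = -32·L_0(s) - 100·L_1(s) - 808·L_2(s) - 2776·L_3(s).
Expanding and collecting terms gives f(s) = -4s³ + 2s² - 2s - 4.
Check: f(2) = -32. ✓

f(s) = -4s^3 + 2s^2 - 2s - 4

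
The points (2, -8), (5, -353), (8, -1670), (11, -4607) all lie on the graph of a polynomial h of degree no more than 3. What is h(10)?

Write h(t) = at^3 + bt^2 + ct + d. Substituting each data point gives a linear system:
  8a + 4b + 2c + d = -8
  125a + 25b + 5c + d = -353
  512a + 64b + 8c + d = -1670
  1331a + 121b + 11c + d = -4607
Solving the system yields a = -4, b = 6, c = -1, d = 2.
So h(t) = -4t^3 + 6t^2 - t + 2.
Then h(10) = -3408.

-3408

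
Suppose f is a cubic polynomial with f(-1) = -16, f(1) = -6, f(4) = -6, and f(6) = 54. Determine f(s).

Write f(s) = as^3 + bs^2 + cs + d. Substituting each data point gives a linear system:
  -a + b - c + d = -16
  a + b + c + d = -6
  64a + 16b + 4c + d = -6
  216a + 36b + 6c + d = 54
Solving the system yields a = 1, b = -5, c = 4, d = -6.
So f(s) = s³ - 5s² + 4s - 6.
Check: f(4) = -6. ✓

f(s) = s^3 - 5s^2 + 4s - 6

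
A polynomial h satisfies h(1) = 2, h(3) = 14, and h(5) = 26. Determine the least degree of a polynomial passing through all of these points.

1

Forward differences of the values at t = 1, 3, 5:
  h  : 2  14  26
  Δ  : 12  12
  Δ^2: 0
The first differences are constant (12) and nonzero, while all higher differences vanish, so the minimal degree is 1.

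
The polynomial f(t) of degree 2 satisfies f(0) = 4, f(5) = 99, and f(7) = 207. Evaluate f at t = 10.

Write f(t) = at^2 + bt + c. Substituting each data point gives a linear system:
  c = 4
  25a + 5b + c = 99
  49a + 7b + c = 207
Solving the system yields a = 5, b = -6, c = 4.
So f(t) = 5t^2 - 6t + 4.
Then f(10) = 444.

444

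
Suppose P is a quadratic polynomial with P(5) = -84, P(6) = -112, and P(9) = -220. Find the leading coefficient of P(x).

Write P(x) = ax^2 + bx + c. Substituting each data point gives a linear system:
  25a + 5b + c = -84
  36a + 6b + c = -112
  81a + 9b + c = -220
Solving the system yields a = -2, b = -6, c = -4.
So P(x) = -2x² - 6x - 4.
The leading coefficient is -2.

-2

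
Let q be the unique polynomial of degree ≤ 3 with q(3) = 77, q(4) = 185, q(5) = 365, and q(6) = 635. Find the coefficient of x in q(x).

Write q(x) = ax^3 + bx^2 + cx + d. Substituting each data point gives a linear system:
  27a + 9b + 3c + d = 77
  64a + 16b + 4c + d = 185
  125a + 25b + 5c + d = 365
  216a + 36b + 6c + d = 635
Solving the system yields a = 3, b = 0, c = -3, d = 5.
So q(x) = 3x³ - 3x + 5.
The coefficient of x is -3.

-3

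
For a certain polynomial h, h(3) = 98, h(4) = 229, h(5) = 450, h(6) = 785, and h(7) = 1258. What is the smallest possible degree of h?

3

Forward differences of the values at x = 3, 4, 5, 6, 7:
  h  : 98  229  450  785  1258
  Δ  : 131  221  335  473
  Δ^2: 90  114  138
  Δ^3: 24  24
  Δ^4: 0
The third differences are constant (24) and nonzero, while all higher differences vanish, so the minimal degree is 3.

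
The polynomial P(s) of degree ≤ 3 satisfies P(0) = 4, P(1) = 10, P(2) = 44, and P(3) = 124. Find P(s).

Using the Lagrange interpolation formula with nodes 0, 1, 2, 3:
  L_0(s) = (s - 1)(s - 2)(s - 3) / -6
  L_1(s) = s(s - 2)(s - 3) / 2
  L_2(s) = s(s - 1)(s - 3) / -2
  L_3(s) = s(s - 1)(s - 2) / 6
Then P(s) = 4·L_0(s) + 10·L_1(s) + 44·L_2(s) + 124·L_3(s).
Expanding and collecting terms gives P(s) = 3s^3 + 5s^2 - 2s + 4.
Check: P(3) = 124. ✓

P(s) = 3s^3 + 5s^2 - 2s + 4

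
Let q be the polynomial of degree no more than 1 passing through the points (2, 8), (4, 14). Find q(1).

5

Write q(x) = ax + b. Substituting each data point gives a linear system:
  2a + b = 8
  4a + b = 14
Solving the system yields a = 3, b = 2.
So q(x) = 3x + 2.
Then q(1) = 5.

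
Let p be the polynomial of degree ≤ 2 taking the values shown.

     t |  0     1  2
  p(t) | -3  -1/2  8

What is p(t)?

Using the Lagrange interpolation formula with nodes 0, 1, 2:
  L_0(t) = (t - 1)(t - 2) / 2
  L_1(t) = t(t - 2) / -1
  L_2(t) = t(t - 1) / 2
Then p(t) = -3·L_0(t) - 1/2·L_1(t) + 8·L_2(t).
Expanding and collecting terms gives p(t) = 3t^2 - (1/2)t - 3.
Check: p(0) = -3. ✓

p(t) = 3t^2 - (1/2)t - 3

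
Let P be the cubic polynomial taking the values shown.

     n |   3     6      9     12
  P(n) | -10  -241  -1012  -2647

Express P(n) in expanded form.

Write P(n) = an^3 + bn^2 + cn + d. Substituting each data point gives a linear system:
  27a + 9b + 3c + d = -10
  216a + 36b + 6c + d = -241
  729a + 81b + 9c + d = -1012
  1728a + 144b + 12c + d = -2647
Solving the system yields a = -2, b = 6, c = -5, d = 5.
So P(n) = -2n³ + 6n² - 5n + 5.
Check: P(3) = -10. ✓

P(n) = -2n^3 + 6n^2 - 5n + 5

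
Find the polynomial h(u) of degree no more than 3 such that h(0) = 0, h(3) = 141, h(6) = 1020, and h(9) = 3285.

h(u) = 4u^3 + 5u^2 - 4u

Using the Lagrange interpolation formula with nodes 0, 3, 6, 9:
  L_0(u) = (u - 3)(u - 6)(u - 9) / -162
  L_1(u) = u(u - 6)(u - 9) / 54
  L_2(u) = u(u - 3)(u - 9) / -54
  L_3(u) = u(u - 3)(u - 6) / 162
Then h(u) = 0·L_0(u) + 141·L_1(u) + 1020·L_2(u) + 3285·L_3(u).
Expanding and collecting terms gives h(u) = 4u^3 + 5u^2 - 4u.
Check: h(6) = 1020. ✓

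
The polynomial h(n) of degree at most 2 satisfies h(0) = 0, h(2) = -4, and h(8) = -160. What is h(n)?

Write h(n) = an^2 + bn + c. Substituting each data point gives a linear system:
  c = 0
  4a + 2b + c = -4
  64a + 8b + c = -160
Solving the system yields a = -3, b = 4, c = 0.
So h(n) = -3n^2 + 4n.
Check: h(0) = 0. ✓

h(n) = -3n^2 + 4n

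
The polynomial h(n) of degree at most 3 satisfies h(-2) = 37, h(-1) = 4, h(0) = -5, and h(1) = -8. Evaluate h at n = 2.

-23

Write h(n) = an^3 + bn^2 + cn + d. Substituting each data point gives a linear system:
  -8a + 4b - 2c + d = 37
  -a + b - c + d = 4
  d = -5
  a + b + c + d = -8
Solving the system yields a = -3, b = 3, c = -3, d = -5.
So h(n) = -3n^3 + 3n^2 - 3n - 5.
Then h(2) = -23.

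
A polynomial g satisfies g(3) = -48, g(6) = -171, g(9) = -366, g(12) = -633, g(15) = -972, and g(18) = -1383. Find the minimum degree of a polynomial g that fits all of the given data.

Forward differences of the values at x = 3, 6, 9, 12, 15, 18:
  g  : -48  -171  -366  -633  -972  -1383
  Δ  : -123  -195  -267  -339  -411
  Δ^2: -72  -72  -72  -72
  Δ^3: 0  0  0
  Δ^4: 0  0
  Δ^5: 0
The second differences are constant (-72) and nonzero, while all higher differences vanish, so the minimal degree is 2.

2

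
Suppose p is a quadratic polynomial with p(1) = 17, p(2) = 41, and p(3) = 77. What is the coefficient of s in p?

6

Write p(s) = as^2 + bs + c. Substituting each data point gives a linear system:
  a + b + c = 17
  4a + 2b + c = 41
  9a + 3b + c = 77
Solving the system yields a = 6, b = 6, c = 5.
So p(s) = 6s^2 + 6s + 5.
The coefficient of s is 6.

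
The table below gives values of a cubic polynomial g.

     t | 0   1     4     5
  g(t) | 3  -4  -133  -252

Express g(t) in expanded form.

g(t) = -2t^3 + t^2 - 6t + 3

Using the Lagrange interpolation formula with nodes 0, 1, 4, 5:
  L_0(t) = (t - 1)(t - 4)(t - 5) / -20
  L_1(t) = t(t - 4)(t - 5) / 12
  L_2(t) = t(t - 1)(t - 5) / -12
  L_3(t) = t(t - 1)(t - 4) / 20
Then g(t) = 3·L_0(t) - 4·L_1(t) - 133·L_2(t) - 252·L_3(t).
Expanding and collecting terms gives g(t) = -2t^3 + t^2 - 6t + 3.
Check: g(4) = -133. ✓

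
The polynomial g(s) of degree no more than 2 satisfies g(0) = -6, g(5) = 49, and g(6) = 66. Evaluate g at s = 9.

Using the Lagrange interpolation formula with nodes 0, 5, 6:
  L_0(s) = (s - 5)(s - 6) / 30
  L_1(s) = s(s - 6) / -5
  L_2(s) = s(s - 5) / 6
Then g(s) = -6·L_0(s) + 49·L_1(s) + 66·L_2(s).
Expanding and collecting terms gives g(s) = s² + 6s - 6.
Evaluating at s = 9: g(9) = 129.

129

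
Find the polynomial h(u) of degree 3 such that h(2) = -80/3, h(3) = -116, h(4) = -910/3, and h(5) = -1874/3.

h(u) = -6u^3 + 5u^2 - (1/3)u + 2

Using the Lagrange interpolation formula with nodes 2, 3, 4, 5:
  L_0(u) = (u - 3)(u - 4)(u - 5) / -6
  L_1(u) = (u - 2)(u - 4)(u - 5) / 2
  L_2(u) = (u - 2)(u - 3)(u - 5) / -2
  L_3(u) = (u - 2)(u - 3)(u - 4) / 6
Then h(u) = -80/3·L_0(u) - 116·L_1(u) - 910/3·L_2(u) - 1874/3·L_3(u).
Expanding and collecting terms gives h(u) = -6u^3 + 5u^2 - (1/3)u + 2.
Check: h(4) = -910/3. ✓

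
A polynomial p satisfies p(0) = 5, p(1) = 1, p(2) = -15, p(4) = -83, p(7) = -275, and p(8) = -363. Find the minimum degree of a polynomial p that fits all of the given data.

2

Divided differences on the nodes 0, 1, 2, 4, 7, 8:
  order 0: 5  1  -15  -83  -275  -363
  order 1: -4  -16  -34  -64  -88
  order 2: -6  -6  -6  -6
  order 3: 0  0  0
  order 4: 0  0
  order 5: 0
The order-2 divided differences are all -6 (nonzero) and every higher order vanishes, so the data lies on a polynomial of degree exactly 2.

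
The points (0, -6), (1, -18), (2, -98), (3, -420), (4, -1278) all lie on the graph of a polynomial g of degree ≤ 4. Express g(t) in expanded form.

g(t) = -5t^4 + t^3 - 2t^2 - 6t - 6

Using the Lagrange interpolation formula with nodes 0, 1, 2, 3, 4:
  L_0(t) = (t - 1)(t - 2)(t - 3)(t - 4) / 24
  L_1(t) = t(t - 2)(t - 3)(t - 4) / -6
  L_2(t) = t(t - 1)(t - 3)(t - 4) / 4
  L_3(t) = t(t - 1)(t - 2)(t - 4) / -6
  L_4(t) = t(t - 1)(t - 2)(t - 3) / 24
Then g(t) = -6·L_0(t) - 18·L_1(t) - 98·L_2(t) - 420·L_3(t) - 1278·L_4(t).
Expanding and collecting terms gives g(t) = -5t⁴ + t³ - 2t² - 6t - 6.
Check: g(1) = -18. ✓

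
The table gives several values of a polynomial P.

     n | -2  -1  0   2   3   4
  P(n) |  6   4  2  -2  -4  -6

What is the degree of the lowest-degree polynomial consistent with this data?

Divided differences on the nodes -2, -1, 0, 2, 3, 4:
  order 0: 6  4  2  -2  -4  -6
  order 1: -2  -2  -2  -2  -2
  order 2: 0  0  0  0
  order 3: 0  0  0
  order 4: 0  0
  order 5: 0
The order-1 divided differences are all -2 (nonzero) and every higher order vanishes, so the data lies on a polynomial of degree exactly 1.

1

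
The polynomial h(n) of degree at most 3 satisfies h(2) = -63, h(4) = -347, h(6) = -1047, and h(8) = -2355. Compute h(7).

-1613

Using the Lagrange interpolation formula with nodes 2, 4, 6, 8:
  L_0(n) = (n - 4)(n - 6)(n - 8) / -48
  L_1(n) = (n - 2)(n - 6)(n - 8) / 16
  L_2(n) = (n - 2)(n - 4)(n - 8) / -16
  L_3(n) = (n - 2)(n - 4)(n - 6) / 48
Then h(n) = -63·L_0(n) - 347·L_1(n) - 1047·L_2(n) - 2355·L_3(n).
Expanding and collecting terms gives h(n) = -4n³ - 4n² - 6n - 3.
Evaluating at n = 7: h(7) = -1613.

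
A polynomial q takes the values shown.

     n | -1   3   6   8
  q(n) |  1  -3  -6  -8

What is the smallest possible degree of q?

Divided differences on the nodes -1, 3, 6, 8:
  order 0: 1  -3  -6  -8
  order 1: -1  -1  -1
  order 2: 0  0
  order 3: 0
The order-1 divided differences are all -1 (nonzero) and every higher order vanishes, so the data lies on a polynomial of degree exactly 1.

1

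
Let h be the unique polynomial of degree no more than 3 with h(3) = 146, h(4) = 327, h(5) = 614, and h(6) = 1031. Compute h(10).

Using the Lagrange interpolation formula with nodes 3, 4, 5, 6:
  L_0(x) = (x - 4)(x - 5)(x - 6) / -6
  L_1(x) = (x - 3)(x - 5)(x - 6) / 2
  L_2(x) = (x - 3)(x - 4)(x - 6) / -2
  L_3(x) = (x - 3)(x - 4)(x - 5) / 6
Then h(x) = 146·L_0(x) + 327·L_1(x) + 614·L_2(x) + 1031·L_3(x).
Expanding and collecting terms gives h(x) = 4x^3 + 5x^2 - 2x - 1.
Evaluating at x = 10: h(10) = 4479.

4479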